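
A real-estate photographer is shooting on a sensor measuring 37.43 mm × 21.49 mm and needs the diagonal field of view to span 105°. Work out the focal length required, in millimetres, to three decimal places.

Sensor diagonal = √(37.43² + 21.49²) = √1862.8250 ≈ 43.1605 mm.
From α = 2·arctan(d/2f) we get f = d / (2·tan(α/2)).
With d = 43.1605 mm and α/2 = 52.5°, tan(α/2) ≈ 1.30323, so f ≈ 43.1605 / 2.60645 ≈ 16.5591 mm.

16.559 mm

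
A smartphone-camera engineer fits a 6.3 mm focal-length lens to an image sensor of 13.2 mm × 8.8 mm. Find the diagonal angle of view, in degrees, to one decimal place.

103.1°

Sensor diagonal = √(13.2² + 8.8²) = √251.6800 ≈ 15.8644 mm.
Angle of view α = 2·arctan(d/2f) with d = 15.8644 mm and f = 6.3 mm.
d/2f = 1.25908; arctan(1.25908) ≈ 51.5423°, so α ≈ 103.0847°.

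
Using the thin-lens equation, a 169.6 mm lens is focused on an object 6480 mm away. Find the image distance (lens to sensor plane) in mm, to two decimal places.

174.16 mm

1/dᵢ = 1/f − 1/dₒ = 1/169.6 − 1/6480 = 0.0057419 mm⁻¹.
dᵢ = 1/0.0057419 ≈ 174.1582 mm.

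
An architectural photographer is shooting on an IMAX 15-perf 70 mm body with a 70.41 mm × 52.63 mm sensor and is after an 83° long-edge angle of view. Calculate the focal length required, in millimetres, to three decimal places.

From α = 2·arctan(w/2f) we get f = w / (2·tan(α/2)).
With w = 70.41 mm and α/2 = 41.5°, tan(α/2) ≈ 0.88473, so f ≈ 70.41 / 1.76945 ≈ 39.7920 mm.

39.792 mm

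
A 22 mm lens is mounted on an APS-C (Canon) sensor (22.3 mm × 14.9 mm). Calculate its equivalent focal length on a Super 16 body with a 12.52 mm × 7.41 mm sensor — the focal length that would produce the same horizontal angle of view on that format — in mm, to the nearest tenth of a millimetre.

12.4 mm

Equal angle of view means equal width/f ratio, so f₂ = f₁ · (width₂/width₁) = 22 × 12.52/22.3.
f₂ = 22 × 0.56143 ≈ 12.352 mm.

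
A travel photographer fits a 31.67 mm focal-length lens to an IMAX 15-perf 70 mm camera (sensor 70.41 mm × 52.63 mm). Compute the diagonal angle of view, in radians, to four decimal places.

1.8928 rad

Sensor diagonal = √(70.41² + 52.63²) = √7727.4850 ≈ 87.9061 mm.
Angle of view α = 2·arctan(d/2f) with d = 87.9061 mm and f = 31.67 mm.
d/2f = 1.38785; arctan(1.38785) ≈ 0.9464 rad, so α ≈ 1.8928 rad.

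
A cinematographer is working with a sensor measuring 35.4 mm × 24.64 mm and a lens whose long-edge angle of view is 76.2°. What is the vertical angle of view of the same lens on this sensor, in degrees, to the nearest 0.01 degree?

From the long-edge AOV: f = 35.4 / (2·tan(38.1°)) = 35.4 / 1.56820 ≈ 22.5736 mm.
Vertical AOV = 2·arctan(24.64 / (2 × 22.5736)) = 2·arctan(0.54577) ≈ 57.2487°.

57.25°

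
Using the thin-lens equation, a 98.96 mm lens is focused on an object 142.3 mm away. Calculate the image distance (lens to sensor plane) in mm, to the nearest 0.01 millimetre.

1/dᵢ = 1/f − 1/dₒ = 1/98.96 − 1/142.3 = 0.0030777 mm⁻¹.
dᵢ = 1/0.0030777 ≈ 324.9194 mm.

324.92 mm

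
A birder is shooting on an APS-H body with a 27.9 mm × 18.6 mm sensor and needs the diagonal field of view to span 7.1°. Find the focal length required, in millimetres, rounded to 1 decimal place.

270.2 mm

Sensor diagonal = √(27.9² + 18.6²) = √1124.3700 ≈ 33.5316 mm.
From α = 2·arctan(d/2f) we get f = d / (2·tan(α/2)).
With d = 33.5316 mm and α/2 = 3.55°, tan(α/2) ≈ 0.06204, so f ≈ 33.5316 / 0.12408 ≈ 270.2481 mm.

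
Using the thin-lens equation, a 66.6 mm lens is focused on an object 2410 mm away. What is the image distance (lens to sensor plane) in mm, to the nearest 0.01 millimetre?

68.49 mm

1/dᵢ = 1/f − 1/dₒ = 1/66.6 − 1/2410 = 0.0146001 mm⁻¹.
dᵢ = 1/0.0146001 ≈ 68.4928 mm.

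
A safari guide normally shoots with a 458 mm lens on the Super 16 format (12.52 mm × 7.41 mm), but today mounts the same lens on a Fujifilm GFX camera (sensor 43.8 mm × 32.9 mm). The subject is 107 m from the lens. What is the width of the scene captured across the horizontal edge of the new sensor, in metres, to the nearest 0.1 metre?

10.2 m

The focal length stays 458 mm; the relevant sensor dimension is now w = 43.8 mm. Object distance dₒ = 107 m = 107000 mm.
Thin-lens field width W = w·(dₒ − f)/f = 43.8 × (107000 − 458)/458 ≈ 10188.951 mm = 10.189 m.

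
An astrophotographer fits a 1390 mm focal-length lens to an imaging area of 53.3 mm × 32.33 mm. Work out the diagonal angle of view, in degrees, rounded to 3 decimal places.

2.569°

Sensor diagonal = √(53.3² + 32.33²) = √3886.1189 ≈ 62.3387 mm.
Angle of view α = 2·arctan(d/2f) with d = 62.3387 mm and f = 1390 mm.
d/2f = 0.02242; arctan(0.02242) ≈ 1.2846°, so α ≈ 2.5692°.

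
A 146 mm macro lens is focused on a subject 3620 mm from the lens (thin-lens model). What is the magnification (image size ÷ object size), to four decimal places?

Thin lens: 1/f = 1/dₒ + 1/dᵢ → 1/dᵢ = 1/146 − 1/3620 = 0.0065731 mm⁻¹, so dᵢ ≈ 152.1359 mm.
Magnification m = dᵢ/dₒ = 152.1359/3620 ≈ 0.04203.

0.0420×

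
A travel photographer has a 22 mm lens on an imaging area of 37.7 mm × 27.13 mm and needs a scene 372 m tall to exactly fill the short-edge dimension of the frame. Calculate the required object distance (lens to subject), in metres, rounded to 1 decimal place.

301.7 m

W: 372 m = 372000 mm.
Magnification m = h/W = dᵢ/dₒ; combined with 1/f = 1/dₒ + 1/dᵢ this gives dₒ = f·(1 + W/h).
dₒ = 22 mm × (1 + 372000/27.13) = 22 × 13712.7582 ≈ 301680.680 mm = 301.681 m.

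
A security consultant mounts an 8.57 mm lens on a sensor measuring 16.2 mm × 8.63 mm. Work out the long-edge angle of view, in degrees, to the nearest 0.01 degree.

86.77°

Angle of view α = 2·arctan(w/2f) with w = 16.2 mm and f = 8.57 mm.
w/2f = 0.94516; arctan(0.94516) ≈ 43.3850°, so α ≈ 86.7700°.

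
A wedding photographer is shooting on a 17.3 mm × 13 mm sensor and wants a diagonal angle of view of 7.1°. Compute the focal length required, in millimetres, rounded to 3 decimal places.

Sensor diagonal = √(17.3² + 13²) = √468.2900 ≈ 21.6400 mm.
From α = 2·arctan(d/2f) we get f = d / (2·tan(α/2)).
With d = 21.6400 mm and α/2 = 3.55°, tan(α/2) ≈ 0.06204, so f ≈ 21.6400 / 0.12408 ≈ 174.4076 mm.

174.408 mm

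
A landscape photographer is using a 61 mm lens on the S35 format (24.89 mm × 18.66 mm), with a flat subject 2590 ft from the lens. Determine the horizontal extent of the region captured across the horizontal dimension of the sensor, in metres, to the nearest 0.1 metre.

322.1 m

dₒ: 2590 ft × 304.8 mm/ft = 789431.97 mm.
Similar triangles through the lens centre give W/dₒ = w/dᵢ; with 1/f = 1/dₒ + 1/dᵢ this gives W = w·(dₒ − f)/f.
W = 24.89 mm × (789432 − 61) / 61 = 24.89 × 12940.5078 ≈ 322089.239 mm = 322.089 m.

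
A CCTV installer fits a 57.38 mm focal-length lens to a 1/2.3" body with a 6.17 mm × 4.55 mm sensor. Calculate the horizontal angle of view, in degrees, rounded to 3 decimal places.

Angle of view α = 2·arctan(w/2f) with w = 6.17 mm and f = 57.38 mm.
w/2f = 0.05376; arctan(0.05376) ≈ 3.0775°, so α ≈ 6.1550°.

6.155°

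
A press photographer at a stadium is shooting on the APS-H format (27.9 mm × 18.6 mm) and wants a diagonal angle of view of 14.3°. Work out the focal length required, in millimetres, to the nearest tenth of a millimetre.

133.7 mm

Sensor diagonal = √(27.9² + 18.6²) = √1124.3700 ≈ 33.5316 mm.
From α = 2·arctan(d/2f) we get f = d / (2·tan(α/2)).
With d = 33.5316 mm and α/2 = 7.15°, tan(α/2) ≈ 0.12544, so f ≈ 33.5316 / 0.25089 ≈ 133.6530 mm.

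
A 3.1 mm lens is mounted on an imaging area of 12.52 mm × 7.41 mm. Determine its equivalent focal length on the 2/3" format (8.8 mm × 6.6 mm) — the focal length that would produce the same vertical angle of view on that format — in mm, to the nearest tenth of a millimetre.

Equal angle of view means equal height/f ratio, so f₂ = f₁ · (height₂/height₁) = 3.1 × 6.6/7.41.
f₂ = 3.1 × 0.89069 ≈ 2.761 mm.

2.8 mm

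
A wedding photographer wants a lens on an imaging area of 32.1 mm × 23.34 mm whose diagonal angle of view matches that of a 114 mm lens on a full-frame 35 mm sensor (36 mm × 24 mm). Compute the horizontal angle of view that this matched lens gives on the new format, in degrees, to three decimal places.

17.452°

Sensor diagonal = √(36² + 24²) = √1872.0000 ≈ 43.2666 mm.
Sensor diagonal = √(32.1² + 23.34²) = √1575.1656 ≈ 39.6884 mm.
Equal diagonal AOV ⇒ f₂ = f₁ · 39.6884/43.2666 = 114 × 0.91730 ≈ 104.5719 mm.
Horizontal AOV on the new format = 2·arctan(32.1 / (2 × 104.5719)) = 2·arctan(0.15348) ≈ 17.4517°.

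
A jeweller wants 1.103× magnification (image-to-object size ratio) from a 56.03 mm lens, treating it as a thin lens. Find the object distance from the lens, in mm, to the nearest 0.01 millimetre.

With m = dᵢ/dₒ and 1/f = 1/dₒ + 1/dᵢ, substituting dᵢ = m·dₒ gives 1/f = (1 + 1/m)/dₒ, hence dₒ = f·(1 + 1/m).
dₒ = 56.03 × (1 + 1/1.103) = 56.03 × 1.90662 ≈ 106.828 mm.

106.83 mm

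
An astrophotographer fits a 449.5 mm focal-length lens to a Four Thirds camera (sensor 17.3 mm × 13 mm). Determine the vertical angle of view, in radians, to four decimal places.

0.0289 rad

Angle of view α = 2·arctan(h/2f) with h = 13 mm and f = 449.5 mm.
h/2f = 0.01446; arctan(0.01446) ≈ 0.0145 rad, so α ≈ 0.0289 rad.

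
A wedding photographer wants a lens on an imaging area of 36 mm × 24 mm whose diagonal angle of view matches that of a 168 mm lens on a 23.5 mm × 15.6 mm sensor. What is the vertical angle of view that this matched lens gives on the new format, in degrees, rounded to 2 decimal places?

Sensor diagonal = √(23.5² + 15.6²) = √795.6100 ≈ 28.2066 mm.
Sensor diagonal = √(36² + 24²) = √1872.0000 ≈ 43.2666 mm.
Equal diagonal AOV ⇒ f₂ = f₁ · 43.2666/28.2066 = 168 × 1.53392 ≈ 257.6986 mm.
Vertical AOV on the new format = 2·arctan(24 / (2 × 257.6986)) = 2·arctan(0.04657) ≈ 5.3322°.

5.33°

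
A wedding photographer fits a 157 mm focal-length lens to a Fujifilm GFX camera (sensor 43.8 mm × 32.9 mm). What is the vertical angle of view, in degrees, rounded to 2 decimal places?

Angle of view α = 2·arctan(h/2f) with h = 32.9 mm and f = 157 mm.
h/2f = 0.10478; arctan(0.10478) ≈ 5.9815°, so α ≈ 11.9629°.

11.96°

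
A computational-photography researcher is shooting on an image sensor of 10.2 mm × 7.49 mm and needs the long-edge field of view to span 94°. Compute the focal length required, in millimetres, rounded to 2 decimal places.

From α = 2·arctan(w/2f) we get f = w / (2·tan(α/2)).
With w = 10.2 mm and α/2 = 47°, tan(α/2) ≈ 1.07237, so f ≈ 10.2 / 2.14474 ≈ 4.7558 mm.

4.76 mm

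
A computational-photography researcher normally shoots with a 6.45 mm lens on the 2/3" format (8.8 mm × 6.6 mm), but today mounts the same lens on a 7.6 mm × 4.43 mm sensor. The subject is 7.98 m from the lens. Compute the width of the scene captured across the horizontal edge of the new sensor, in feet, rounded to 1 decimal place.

The focal length stays 6.45 mm; the relevant sensor dimension is now w = 7.6 mm. Object distance dₒ = 7.98 m = 7980 mm.
Thin-lens field width W = w·(dₒ − f)/f = 7.6 × (7980 − 6.45)/6.45 ≈ 9395.191 mm = 9395.191/304.8 ft = 30.8241 ft.

30.8 ft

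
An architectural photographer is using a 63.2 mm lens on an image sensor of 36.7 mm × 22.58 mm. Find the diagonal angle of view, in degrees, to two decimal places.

Sensor diagonal = √(36.7² + 22.58²) = √1856.7464 ≈ 43.0900 mm.
Angle of view α = 2·arctan(d/2f) with d = 43.0900 mm and f = 63.2 mm.
d/2f = 0.34090; arctan(0.34090) ≈ 18.8243°, so α ≈ 37.6487°.

37.65°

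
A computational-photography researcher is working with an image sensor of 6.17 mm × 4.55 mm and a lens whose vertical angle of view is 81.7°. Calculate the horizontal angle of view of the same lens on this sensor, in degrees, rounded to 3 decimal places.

From the vertical AOV: f = 4.55 / (2·tan(40.85°)) = 4.55 / 1.72940 ≈ 2.6310 mm.
Horizontal AOV = 2·arctan(6.17 / (2 × 2.6310)) = 2·arctan(1.17257) ≈ 99.0832°.

99.083°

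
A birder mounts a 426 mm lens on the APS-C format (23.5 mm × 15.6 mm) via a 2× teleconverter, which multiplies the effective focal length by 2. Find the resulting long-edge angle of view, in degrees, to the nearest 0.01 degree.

Effective focal length f = 426 × 2 = 852 mm.
α = 2·arctan(23.5 / (2 × 852)) = 2·arctan(0.01379) ≈ 1.5802°.

1.58°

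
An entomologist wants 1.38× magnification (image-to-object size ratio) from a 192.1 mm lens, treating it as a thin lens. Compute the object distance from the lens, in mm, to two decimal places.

With m = dᵢ/dₒ and 1/f = 1/dₒ + 1/dᵢ, substituting dᵢ = m·dₒ gives 1/f = (1 + 1/m)/dₒ, hence dₒ = f·(1 + 1/m).
dₒ = 192.1 × (1 + 1/1.38) = 192.1 × 1.72464 ≈ 331.303 mm.

331.30 mm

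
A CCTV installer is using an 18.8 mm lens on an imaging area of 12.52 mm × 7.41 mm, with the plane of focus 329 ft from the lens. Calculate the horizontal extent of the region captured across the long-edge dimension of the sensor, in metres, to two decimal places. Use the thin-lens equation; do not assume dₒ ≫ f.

dₒ: 329 ft × 304.8 mm/ft = 100279.20 mm.
Similar triangles through the lens centre give W/dₒ = w/dᵢ; with 1/f = 1/dₒ + 1/dᵢ this gives W = w·(dₒ − f)/f.
W = 12.52 mm × (100279 − 18.8) / 18.8 = 12.52 × 5332.9998 ≈ 66769.158 mm = 66.7692 m.

66.77 m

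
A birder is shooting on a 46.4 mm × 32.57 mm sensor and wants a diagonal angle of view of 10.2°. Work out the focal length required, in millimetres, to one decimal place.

317.6 mm

Sensor diagonal = √(46.4² + 32.57²) = √3213.7649 ≈ 56.6901 mm.
From α = 2·arctan(d/2f) we get f = d / (2·tan(α/2)).
With d = 56.6901 mm and α/2 = 5.1°, tan(α/2) ≈ 0.08925, so f ≈ 56.6901 / 0.17850 ≈ 317.5999 mm.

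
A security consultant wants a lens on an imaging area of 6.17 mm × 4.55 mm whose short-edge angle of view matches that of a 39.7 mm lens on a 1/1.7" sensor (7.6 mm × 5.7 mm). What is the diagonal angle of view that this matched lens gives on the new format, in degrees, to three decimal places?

Equal short-edge AOV ⇒ f₂ = f₁ · 4.55/5.7 = 39.7 × 0.79825 ≈ 31.6904 mm.
Sensor diagonal = √(6.17² + 4.55²) = √58.7714 ≈ 7.6663 mm.
Diagonal AOV on the new format = 2·arctan(7.6663 / (2 × 31.6904)) = 2·arctan(0.12096) ≈ 13.7935°.

13.793°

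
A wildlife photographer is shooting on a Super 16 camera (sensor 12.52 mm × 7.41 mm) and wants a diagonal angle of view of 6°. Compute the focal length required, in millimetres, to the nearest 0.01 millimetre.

138.80 mm

Sensor diagonal = √(12.52² + 7.41²) = √211.6585 ≈ 14.5485 mm.
From α = 2·arctan(d/2f) we get f = d / (2·tan(α/2)).
With d = 14.5485 mm and α/2 = 3°, tan(α/2) ≈ 0.05241, so f ≈ 14.5485 / 0.10482 ≈ 138.8008 mm.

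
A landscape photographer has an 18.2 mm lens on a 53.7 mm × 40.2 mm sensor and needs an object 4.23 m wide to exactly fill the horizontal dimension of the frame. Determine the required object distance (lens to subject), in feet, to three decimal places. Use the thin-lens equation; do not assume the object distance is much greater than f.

W: 4.23 m = 4230 mm.
Magnification m = w/W = dᵢ/dₒ; combined with 1/f = 1/dₒ + 1/dᵢ this gives dₒ = f·(1 + W/w).
dₒ = 18.2 mm × (1 + 4230/53.7) = 18.2 × 79.7709 ≈ 1451.831 mm = 1451.831/304.8 ft = 4.76323 ft.

4.763 ft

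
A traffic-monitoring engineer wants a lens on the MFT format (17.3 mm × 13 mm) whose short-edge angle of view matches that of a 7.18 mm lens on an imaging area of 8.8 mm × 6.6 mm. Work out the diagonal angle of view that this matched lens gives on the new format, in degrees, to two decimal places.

Equal short-edge AOV ⇒ f₂ = f₁ · 13/6.6 = 7.18 × 1.96970 ≈ 14.1424 mm.
Sensor diagonal = √(17.3² + 13²) = √468.2900 ≈ 21.6400 mm.
Diagonal AOV on the new format = 2·arctan(21.6400 / (2 × 14.1424)) = 2·arctan(0.76507) ≈ 74.8373°.

74.84°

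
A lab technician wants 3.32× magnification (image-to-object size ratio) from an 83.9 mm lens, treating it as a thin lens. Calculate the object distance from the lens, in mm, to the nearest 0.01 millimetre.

With m = dᵢ/dₒ and 1/f = 1/dₒ + 1/dᵢ, substituting dᵢ = m·dₒ gives 1/f = (1 + 1/m)/dₒ, hence dₒ = f·(1 + 1/m).
dₒ = 83.9 × (1 + 1/3.32) = 83.9 × 1.30120 ≈ 109.171 mm.

109.17 mm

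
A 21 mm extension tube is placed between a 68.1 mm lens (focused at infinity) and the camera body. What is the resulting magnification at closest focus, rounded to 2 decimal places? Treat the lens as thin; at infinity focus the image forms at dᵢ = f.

The tube moves the image plane from f to f + e, so dᵢ = 68.1 + 21 = 89.1 mm. Focus is achieved when 1/f = 1/dₒ + 1/dᵢ, giving dₒ = 1/(1/f − 1/(f+e)).
Magnification m = dᵢ/dₒ = (f+e)·(1/f − 1/(f+e)) = e/f = 21/68.1 ≈ 0.3084.

0.31×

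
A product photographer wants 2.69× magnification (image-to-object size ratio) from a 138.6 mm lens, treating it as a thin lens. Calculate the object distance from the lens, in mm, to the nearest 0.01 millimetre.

With m = dᵢ/dₒ and 1/f = 1/dₒ + 1/dᵢ, substituting dᵢ = m·dₒ gives 1/f = (1 + 1/m)/dₒ, hence dₒ = f·(1 + 1/m).
dₒ = 138.6 × (1 + 1/2.69) = 138.6 × 1.37175 ≈ 190.124 mm.

190.12 mm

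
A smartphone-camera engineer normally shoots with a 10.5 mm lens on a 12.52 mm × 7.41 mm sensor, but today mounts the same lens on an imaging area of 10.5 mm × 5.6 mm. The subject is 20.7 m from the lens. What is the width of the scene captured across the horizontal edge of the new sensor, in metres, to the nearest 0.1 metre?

20.7 m

The focal length stays 10.5 mm; the relevant sensor dimension is now w = 10.5 mm. Object distance dₒ = 20.7 m = 20700 mm.
Thin-lens field width W = w·(dₒ − f)/f = 10.5 × (20700 − 10.5)/10.5 ≈ 20689.500 mm = 20.6895 m.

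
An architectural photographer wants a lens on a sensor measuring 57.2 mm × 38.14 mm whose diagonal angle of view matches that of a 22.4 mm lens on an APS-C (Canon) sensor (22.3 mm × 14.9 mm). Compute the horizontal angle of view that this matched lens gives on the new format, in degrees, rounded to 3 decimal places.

52.954°

Sensor diagonal = √(22.3² + 14.9²) = √719.3000 ≈ 26.8198 mm.
Sensor diagonal = √(57.2² + 38.14²) = √4726.4996 ≈ 68.7495 mm.
Equal diagonal AOV ⇒ f₂ = f₁ · 68.7495/26.8198 = 22.4 × 2.56339 ≈ 57.4199 mm.
Horizontal AOV on the new format = 2·arctan(57.2 / (2 × 57.4199)) = 2·arctan(0.49808) ≈ 52.9544°.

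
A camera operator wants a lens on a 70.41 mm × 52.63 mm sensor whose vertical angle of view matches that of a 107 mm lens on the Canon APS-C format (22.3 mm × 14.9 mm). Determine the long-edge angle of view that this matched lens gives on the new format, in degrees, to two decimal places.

10.64°

Equal vertical AOV ⇒ f₂ = f₁ · 52.63/14.9 = 107 × 3.53221 ≈ 377.9470 mm.
Long-edge AOV on the new format = 2·arctan(70.41 / (2 × 377.9470)) = 2·arctan(0.09315) ≈ 10.6433°.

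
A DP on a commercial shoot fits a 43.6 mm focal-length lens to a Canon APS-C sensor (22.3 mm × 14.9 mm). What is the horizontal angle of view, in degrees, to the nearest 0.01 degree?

28.69°

Angle of view α = 2·arctan(w/2f) with w = 22.3 mm and f = 43.6 mm.
w/2f = 0.25573; arctan(0.25573) ≈ 14.3450°, so α ≈ 28.6901°.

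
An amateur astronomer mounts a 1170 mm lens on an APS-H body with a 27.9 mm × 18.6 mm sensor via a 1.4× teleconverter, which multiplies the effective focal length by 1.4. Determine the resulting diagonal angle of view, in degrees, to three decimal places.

Effective focal length f = 1170 × 1.4 = 1638 mm.
Sensor diagonal = √(27.9² + 18.6²) = √1124.3700 ≈ 33.5316 mm.
α = 2·arctan(33.532 / (2 × 1638)) = 2·arctan(0.01024) ≈ 1.1729°.

1.173°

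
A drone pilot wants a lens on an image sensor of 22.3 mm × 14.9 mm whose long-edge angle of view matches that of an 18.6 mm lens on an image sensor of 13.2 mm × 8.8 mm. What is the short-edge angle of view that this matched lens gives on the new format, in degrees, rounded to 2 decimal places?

26.68°

Equal long-edge AOV ⇒ f₂ = f₁ · 22.3/13.2 = 18.6 × 1.68939 ≈ 31.4227 mm.
Short-edge AOV on the new format = 2·arctan(14.9 / (2 × 31.4227)) = 2·arctan(0.23709) ≈ 26.6759°.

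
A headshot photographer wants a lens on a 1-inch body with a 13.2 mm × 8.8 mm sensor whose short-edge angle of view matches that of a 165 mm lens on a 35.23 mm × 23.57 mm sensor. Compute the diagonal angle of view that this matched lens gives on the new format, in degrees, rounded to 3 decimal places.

Equal short-edge AOV ⇒ f₂ = f₁ · 8.8/23.57 = 165 × 0.37336 ≈ 61.6037 mm.
Sensor diagonal = √(13.2² + 8.8²) = √251.6800 ≈ 15.8644 mm.
Diagonal AOV on the new format = 2·arctan(15.8644 / (2 × 61.6037)) = 2·arctan(0.12876) ≈ 14.6743°.

14.674°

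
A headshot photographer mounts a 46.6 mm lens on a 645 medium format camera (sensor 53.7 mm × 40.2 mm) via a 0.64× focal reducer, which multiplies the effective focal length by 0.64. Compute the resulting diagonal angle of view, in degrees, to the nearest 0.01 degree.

Effective focal length f = 46.6 × 0.64 = 29.824 mm.
Sensor diagonal = √(53.7² + 40.2²) = √4499.7300 ≈ 67.0800 mm.
α = 2·arctan(67.080 / (2 × 29.824)) = 2·arctan(1.12460) ≈ 96.7126°.

96.71°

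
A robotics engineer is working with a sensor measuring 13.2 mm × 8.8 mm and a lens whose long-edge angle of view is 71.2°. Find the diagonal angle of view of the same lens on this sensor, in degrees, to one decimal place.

From the long-edge AOV: f = 13.2 / (2·tan(35.6°)) = 13.2 / 1.43186 ≈ 9.2188 mm.
Sensor diagonal = √(13.2² + 8.8²) = √251.6800 ≈ 15.8644 mm.
Diagonal AOV = 2·arctan(15.8644 / (2 × 9.2188)) = 2·arctan(0.86044) ≈ 81.4201°.

81.4°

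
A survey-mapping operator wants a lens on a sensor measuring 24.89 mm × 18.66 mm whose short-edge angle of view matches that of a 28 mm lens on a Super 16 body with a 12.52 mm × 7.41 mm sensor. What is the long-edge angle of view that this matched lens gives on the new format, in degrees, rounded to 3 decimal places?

Equal short-edge AOV ⇒ f₂ = f₁ · 18.66/7.41 = 28 × 2.51822 ≈ 70.5101 mm.
Long-edge AOV on the new format = 2·arctan(24.89 / (2 × 70.5101)) = 2·arctan(0.17650) ≈ 20.0192°.

20.019°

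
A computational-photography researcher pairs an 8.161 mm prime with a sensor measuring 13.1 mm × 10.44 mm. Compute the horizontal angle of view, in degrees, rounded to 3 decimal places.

77.501°

Angle of view α = 2·arctan(w/2f) with w = 13.1 mm and f = 8.161 mm.
w/2f = 0.80260; arctan(0.80260) ≈ 38.7504°, so α ≈ 77.5009°.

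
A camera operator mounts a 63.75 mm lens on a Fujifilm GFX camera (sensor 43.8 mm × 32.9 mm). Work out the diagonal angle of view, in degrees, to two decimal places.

46.50°

Sensor diagonal = √(43.8² + 32.9²) = √3000.8500 ≈ 54.7800 mm.
Angle of view α = 2·arctan(d/2f) with d = 54.7800 mm and f = 63.75 mm.
d/2f = 0.42965; arctan(0.42965) ≈ 23.2506°, so α ≈ 46.5013°.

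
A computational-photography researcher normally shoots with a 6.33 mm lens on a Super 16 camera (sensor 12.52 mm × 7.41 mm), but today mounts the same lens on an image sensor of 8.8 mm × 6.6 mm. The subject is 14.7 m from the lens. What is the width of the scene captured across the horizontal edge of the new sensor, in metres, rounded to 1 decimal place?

20.4 m

The focal length stays 6.33 mm; the relevant sensor dimension is now w = 8.8 mm. Object distance dₒ = 14.7 m = 14700 mm.
Thin-lens field width W = w·(dₒ − f)/f = 8.8 × (14700 − 6.33)/6.33 ≈ 20427.219 mm = 20.4272 m.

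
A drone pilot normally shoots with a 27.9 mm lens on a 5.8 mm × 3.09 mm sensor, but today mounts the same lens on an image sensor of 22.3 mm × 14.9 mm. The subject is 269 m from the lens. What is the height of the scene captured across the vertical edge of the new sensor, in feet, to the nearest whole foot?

The focal length stays 27.9 mm; the relevant sensor dimension is now h = 14.9 mm. Object distance dₒ = 269 m = 269000 mm.
Thin-lens field height W = h·(dₒ − f)/f = 14.9 × (269000 − 27.9)/27.9 ≈ 143644.598 mm = 143644.598/304.8 ft = 471.275 ft.

471 ft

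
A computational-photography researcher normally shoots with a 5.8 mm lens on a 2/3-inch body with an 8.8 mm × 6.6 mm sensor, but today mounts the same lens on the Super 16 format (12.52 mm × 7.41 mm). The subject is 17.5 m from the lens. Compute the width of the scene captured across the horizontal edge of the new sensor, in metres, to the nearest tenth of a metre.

The focal length stays 5.8 mm; the relevant sensor dimension is now w = 12.52 mm. Object distance dₒ = 17.5 m = 17500 mm.
Thin-lens field width W = w·(dₒ − f)/f = 12.52 × (17500 − 5.8)/5.8 ≈ 37763.342 mm = 37.7633 m.

37.8 m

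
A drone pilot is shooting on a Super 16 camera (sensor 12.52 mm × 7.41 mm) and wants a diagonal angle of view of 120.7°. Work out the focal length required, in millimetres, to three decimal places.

4.141 mm

Sensor diagonal = √(12.52² + 7.41²) = √211.6585 ≈ 14.5485 mm.
From α = 2·arctan(d/2f) we get f = d / (2·tan(α/2)).
With d = 14.5485 mm and α/2 = 60.35°, tan(α/2) ≈ 1.75675, so f ≈ 14.5485 / 3.51349 ≈ 4.1407 mm.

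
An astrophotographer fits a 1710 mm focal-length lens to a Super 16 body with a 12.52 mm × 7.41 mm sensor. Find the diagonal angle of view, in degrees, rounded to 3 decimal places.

Sensor diagonal = √(12.52² + 7.41²) = √211.6585 ≈ 14.5485 mm.
Angle of view α = 2·arctan(d/2f) with d = 14.5485 mm and f = 1710 mm.
d/2f = 0.00425; arctan(0.00425) ≈ 0.2437°, so α ≈ 0.4875°.

0.487°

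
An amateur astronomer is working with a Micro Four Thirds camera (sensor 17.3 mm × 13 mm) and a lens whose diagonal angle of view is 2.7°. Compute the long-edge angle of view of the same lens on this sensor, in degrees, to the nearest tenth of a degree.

2.2°

Sensor diagonal = √(17.3² + 13²) = √468.2900 ≈ 21.6400 mm.
From the diagonal AOV: f = 21.6400 / (2·tan(1.35°)) = 21.6400 / 0.04713 ≈ 459.1303 mm.
Long-edge AOV = 2·arctan(17.3 / (2 × 459.1303)) = 2·arctan(0.01884) ≈ 2.1586°.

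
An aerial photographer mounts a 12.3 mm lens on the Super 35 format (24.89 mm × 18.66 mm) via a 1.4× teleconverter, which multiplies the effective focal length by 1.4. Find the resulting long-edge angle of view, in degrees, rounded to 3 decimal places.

71.712°

Effective focal length f = 12.3 × 1.4 = 17.22 mm.
α = 2·arctan(24.89 / (2 × 17.22)) = 2·arctan(0.72271) ≈ 71.7117°.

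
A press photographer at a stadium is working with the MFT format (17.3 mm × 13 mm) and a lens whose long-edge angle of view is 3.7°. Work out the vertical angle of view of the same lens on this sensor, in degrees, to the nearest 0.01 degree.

2.78°

From the long-edge AOV: f = 17.3 / (2·tan(1.85°)) = 17.3 / 0.06460 ≈ 267.8034 mm.
Vertical AOV = 2·arctan(13 / (2 × 267.8034)) = 2·arctan(0.02427) ≈ 2.7808°.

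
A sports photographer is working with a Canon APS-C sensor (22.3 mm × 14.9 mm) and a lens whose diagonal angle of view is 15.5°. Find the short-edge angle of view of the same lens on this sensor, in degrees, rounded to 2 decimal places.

Sensor diagonal = √(22.3² + 14.9²) = √719.3000 ≈ 26.8198 mm.
From the diagonal AOV: f = 26.8198 / (2·tan(7.75°)) = 26.8198 / 0.27219 ≈ 98.5340 mm.
Short-edge AOV = 2·arctan(14.9 / (2 × 98.5340)) = 2·arctan(0.07561) ≈ 8.6476°.

8.65°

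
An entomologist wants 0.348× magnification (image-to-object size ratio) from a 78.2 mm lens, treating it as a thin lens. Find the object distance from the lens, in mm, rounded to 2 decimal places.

302.91 mm

With m = dᵢ/dₒ and 1/f = 1/dₒ + 1/dᵢ, substituting dᵢ = m·dₒ gives 1/f = (1 + 1/m)/dₒ, hence dₒ = f·(1 + 1/m).
dₒ = 78.2 × (1 + 1/0.348) = 78.2 × 3.87356 ≈ 302.913 mm.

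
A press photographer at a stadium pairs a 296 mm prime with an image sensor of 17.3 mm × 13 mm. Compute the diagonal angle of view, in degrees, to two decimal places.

Sensor diagonal = √(17.3² + 13²) = √468.2900 ≈ 21.6400 mm.
Angle of view α = 2·arctan(d/2f) with d = 21.6400 mm and f = 296 mm.
d/2f = 0.03655; arctan(0.03655) ≈ 2.0935°, so α ≈ 4.1869°.

4.19°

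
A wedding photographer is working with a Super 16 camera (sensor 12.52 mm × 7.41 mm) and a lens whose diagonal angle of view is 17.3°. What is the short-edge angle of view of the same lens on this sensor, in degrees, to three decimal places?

8.861°

Sensor diagonal = √(12.52² + 7.41²) = √211.6585 ≈ 14.5485 mm.
From the diagonal AOV: f = 14.5485 / (2·tan(8.65°)) = 14.5485 / 0.30426 ≈ 47.8164 mm.
Short-edge AOV = 2·arctan(7.41 / (2 × 47.8164)) = 2·arctan(0.07748) ≈ 8.8613°.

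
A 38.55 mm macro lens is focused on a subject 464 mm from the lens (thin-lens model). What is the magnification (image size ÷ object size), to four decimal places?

Thin lens: 1/f = 1/dₒ + 1/dᵢ → 1/dᵢ = 1/38.55 − 1/464 = 0.0237852 mm⁻¹, so dᵢ ≈ 42.0430 mm.
Magnification m = dᵢ/dₒ = 42.0430/464 ≈ 0.09061.

0.0906×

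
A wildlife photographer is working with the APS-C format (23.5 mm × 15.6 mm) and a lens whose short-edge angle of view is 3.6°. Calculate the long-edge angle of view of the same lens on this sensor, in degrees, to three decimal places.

5.421°

From the short-edge AOV: f = 15.6 / (2·tan(1.8°)) = 15.6 / 0.06285 ≈ 248.2000 mm.
Long-edge AOV = 2·arctan(23.5 / (2 × 248.2000)) = 2·arctan(0.04734) ≈ 5.4208°.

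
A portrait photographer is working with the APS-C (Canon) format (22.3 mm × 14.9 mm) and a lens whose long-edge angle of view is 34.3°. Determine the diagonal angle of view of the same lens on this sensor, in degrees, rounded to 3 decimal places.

From the long-edge AOV: f = 22.3 / (2·tan(17.15°)) = 22.3 / 0.61719 ≈ 36.1314 mm.
Sensor diagonal = √(22.3² + 14.9²) = √719.3000 ≈ 26.8198 mm.
Diagonal AOV = 2·arctan(26.8198 / (2 × 36.1314)) = 2·arctan(0.37114) ≈ 40.7240°.

40.724°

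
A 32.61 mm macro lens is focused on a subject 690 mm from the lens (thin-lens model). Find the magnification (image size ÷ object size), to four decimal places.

0.0496×

Thin lens: 1/f = 1/dₒ + 1/dᵢ → 1/dᵢ = 1/32.61 − 1/690 = 0.0292162 mm⁻¹, so dᵢ ≈ 34.2276 mm.
Magnification m = dᵢ/dₒ = 34.2276/690 ≈ 0.04961.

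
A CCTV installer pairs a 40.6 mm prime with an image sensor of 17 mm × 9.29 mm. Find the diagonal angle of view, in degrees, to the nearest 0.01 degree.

26.84°

Sensor diagonal = √(17² + 9.29²) = √375.3041 ≈ 19.3728 mm.
Angle of view α = 2·arctan(d/2f) with d = 19.3728 mm and f = 40.6 mm.
d/2f = 0.23858; arctan(0.23858) ≈ 13.4188°, so α ≈ 26.8377°.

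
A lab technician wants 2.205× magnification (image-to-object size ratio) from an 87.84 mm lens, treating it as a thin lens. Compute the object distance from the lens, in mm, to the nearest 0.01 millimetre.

With m = dᵢ/dₒ and 1/f = 1/dₒ + 1/dᵢ, substituting dᵢ = m·dₒ gives 1/f = (1 + 1/m)/dₒ, hence dₒ = f·(1 + 1/m).
dₒ = 87.84 × (1 + 1/2.205) = 87.84 × 1.45351 ≈ 127.677 mm.

127.68 mm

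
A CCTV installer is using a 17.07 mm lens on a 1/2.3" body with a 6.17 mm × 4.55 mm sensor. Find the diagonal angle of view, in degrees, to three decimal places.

25.312°

Sensor diagonal = √(6.17² + 4.55²) = √58.7714 ≈ 7.6663 mm.
Angle of view α = 2·arctan(d/2f) with d = 7.6663 mm and f = 17.07 mm.
d/2f = 0.22455; arctan(0.22455) ≈ 12.6560°, so α ≈ 25.3120°.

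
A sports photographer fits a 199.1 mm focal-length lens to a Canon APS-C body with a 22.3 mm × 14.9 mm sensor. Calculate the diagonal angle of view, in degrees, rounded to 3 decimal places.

Sensor diagonal = √(22.3² + 14.9²) = √719.3000 ≈ 26.8198 mm.
Angle of view α = 2·arctan(d/2f) with d = 26.8198 mm and f = 199.1 mm.
d/2f = 0.06735; arctan(0.06735) ≈ 3.8532°, so α ≈ 7.7064°.

7.706°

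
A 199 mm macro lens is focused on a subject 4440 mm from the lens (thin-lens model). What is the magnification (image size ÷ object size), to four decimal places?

0.0469×

Thin lens: 1/f = 1/dₒ + 1/dᵢ → 1/dᵢ = 1/199 − 1/4440 = 0.0047999 mm⁻¹, so dᵢ ≈ 208.3377 mm.
Magnification m = dᵢ/dₒ = 208.3377/4440 ≈ 0.04692.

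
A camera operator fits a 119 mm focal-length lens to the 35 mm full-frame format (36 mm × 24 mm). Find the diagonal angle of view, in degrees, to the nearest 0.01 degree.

20.61°

Sensor diagonal = √(36² + 24²) = √1872.0000 ≈ 43.2666 mm.
Angle of view α = 2·arctan(d/2f) with d = 43.2666 mm and f = 119 mm.
d/2f = 0.18179; arctan(0.18179) ≈ 10.3034°, so α ≈ 20.6068°.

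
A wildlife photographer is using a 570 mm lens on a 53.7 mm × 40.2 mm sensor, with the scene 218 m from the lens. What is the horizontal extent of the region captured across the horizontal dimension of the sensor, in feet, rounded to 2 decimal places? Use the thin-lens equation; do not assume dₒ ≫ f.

67.21 ft

dₒ: 218 m = 218000 mm.
Similar triangles through the lens centre give W/dₒ = w/dᵢ; with 1/f = 1/dₒ + 1/dᵢ this gives W = w·(dₒ − f)/f.
W = 53.7 mm × (218000 − 570) / 570 = 53.7 × 381.4561 ≈ 20484.195 mm = 20484.195/304.8 ft = 67.2054 ft.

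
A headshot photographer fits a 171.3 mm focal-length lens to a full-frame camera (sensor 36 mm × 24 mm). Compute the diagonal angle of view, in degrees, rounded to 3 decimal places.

Sensor diagonal = √(36² + 24²) = √1872.0000 ≈ 43.2666 mm.
Angle of view α = 2·arctan(d/2f) with d = 43.2666 mm and f = 171.3 mm.
d/2f = 0.12629; arctan(0.12629) ≈ 7.1977°, so α ≈ 14.3954°.

14.395°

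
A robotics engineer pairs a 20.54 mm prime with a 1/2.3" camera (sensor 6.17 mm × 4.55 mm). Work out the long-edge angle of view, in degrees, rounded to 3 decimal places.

17.083°

Angle of view α = 2·arctan(w/2f) with w = 6.17 mm and f = 20.54 mm.
w/2f = 0.15019; arctan(0.15019) ≈ 8.5417°, so α ≈ 17.0834°.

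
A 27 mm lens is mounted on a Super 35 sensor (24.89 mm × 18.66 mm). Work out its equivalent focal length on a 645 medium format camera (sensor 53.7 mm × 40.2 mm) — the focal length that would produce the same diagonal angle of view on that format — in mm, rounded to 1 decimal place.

58.2 mm

Sensor diagonal = √(24.89² + 18.66²) = √967.7077 ≈ 31.1080 mm.
Sensor diagonal = √(53.7² + 40.2²) = √4499.7300 ≈ 67.0800 mm.
Equal angle of view means equal diagonal/f ratio, so f₂ = f₁ · (diagonal₂/diagonal₁) = 27 × 67.0800/31.1080.
f₂ = 27 × 2.15636 ≈ 58.222 mm.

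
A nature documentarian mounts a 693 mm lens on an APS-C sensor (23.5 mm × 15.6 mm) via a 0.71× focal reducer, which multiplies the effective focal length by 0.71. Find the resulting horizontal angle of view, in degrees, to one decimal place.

2.7°

Effective focal length f = 693 × 0.71 = 492.03 mm.
α = 2·arctan(23.5 / (2 × 492.03)) = 2·arctan(0.02388) ≈ 2.7360°.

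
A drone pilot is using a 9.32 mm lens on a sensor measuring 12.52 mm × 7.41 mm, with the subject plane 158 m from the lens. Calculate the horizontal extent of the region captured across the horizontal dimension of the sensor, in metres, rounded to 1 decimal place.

dₒ: 158 m = 158000 mm.
Similar triangles through the lens centre give W/dₒ = w/dᵢ; with 1/f = 1/dₒ + 1/dᵢ this gives W = w·(dₒ − f)/f.
W = 12.52 mm × (158000 − 9.32) / 9.32 = 12.52 × 16951.7897 ≈ 212236.407 mm = 212.236 m.

212.2 m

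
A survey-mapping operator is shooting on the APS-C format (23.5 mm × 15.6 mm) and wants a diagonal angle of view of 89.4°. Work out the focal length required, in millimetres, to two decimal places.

14.25 mm

Sensor diagonal = √(23.5² + 15.6²) = √795.6100 ≈ 28.2066 mm.
From α = 2·arctan(d/2f) we get f = d / (2·tan(α/2)).
With d = 28.2066 mm and α/2 = 44.7°, tan(α/2) ≈ 0.98958, so f ≈ 28.2066 / 1.97916 ≈ 14.2517 mm.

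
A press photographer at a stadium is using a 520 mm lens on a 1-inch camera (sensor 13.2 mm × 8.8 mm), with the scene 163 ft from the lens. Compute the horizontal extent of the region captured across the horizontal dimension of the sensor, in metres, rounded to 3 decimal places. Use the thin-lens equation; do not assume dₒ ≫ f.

dₒ: 163 ft × 304.8 mm/ft = 49682.40 mm.
Similar triangles through the lens centre give W/dₒ = w/dᵢ; with 1/f = 1/dₒ + 1/dᵢ this gives W = w·(dₒ − f)/f.
W = 13.2 mm × (49682.4 − 520) / 520 = 13.2 × 94.5431 ≈ 1247.969 mm = 1.24797 m.

1.248 m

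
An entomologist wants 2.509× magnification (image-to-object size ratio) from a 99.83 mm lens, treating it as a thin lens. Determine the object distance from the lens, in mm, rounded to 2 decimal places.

139.62 mm

With m = dᵢ/dₒ and 1/f = 1/dₒ + 1/dᵢ, substituting dᵢ = m·dₒ gives 1/f = (1 + 1/m)/dₒ, hence dₒ = f·(1 + 1/m).
dₒ = 99.83 × (1 + 1/2.509) = 99.83 × 1.39857 ≈ 139.619 mm.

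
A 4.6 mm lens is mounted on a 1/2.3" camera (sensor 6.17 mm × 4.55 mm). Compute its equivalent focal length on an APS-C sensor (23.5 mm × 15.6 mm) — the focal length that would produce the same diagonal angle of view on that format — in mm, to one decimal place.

Sensor diagonal = √(6.17² + 4.55²) = √58.7714 ≈ 7.6663 mm.
Sensor diagonal = √(23.5² + 15.6²) = √795.6100 ≈ 28.2066 mm.
Equal angle of view means equal diagonal/f ratio, so f₂ = f₁ · (diagonal₂/diagonal₁) = 4.6 × 28.2066/7.6663.
f₂ = 4.6 × 3.67932 ≈ 16.925 mm.

16.9 mm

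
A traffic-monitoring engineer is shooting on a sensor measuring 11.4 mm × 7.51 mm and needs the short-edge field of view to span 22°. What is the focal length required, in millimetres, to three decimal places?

19.318 mm

From α = 2·arctan(h/2f) we get f = h / (2·tan(α/2)).
With h = 7.51 mm and α/2 = 11°, tan(α/2) ≈ 0.19438, so f ≈ 7.51 / 0.38876 ≈ 19.3178 mm.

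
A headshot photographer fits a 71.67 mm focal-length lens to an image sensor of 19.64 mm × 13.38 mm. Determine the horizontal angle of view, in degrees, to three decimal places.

15.604°

Angle of view α = 2·arctan(w/2f) with w = 19.64 mm and f = 71.67 mm.
w/2f = 0.13702; arctan(0.13702) ≈ 7.8019°, so α ≈ 15.6038°.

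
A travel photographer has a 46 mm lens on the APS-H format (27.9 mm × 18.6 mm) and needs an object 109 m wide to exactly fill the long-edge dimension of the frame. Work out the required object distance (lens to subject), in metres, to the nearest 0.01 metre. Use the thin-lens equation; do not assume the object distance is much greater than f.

179.76 m

W: 109 m = 109000 mm.
Magnification m = w/W = dᵢ/dₒ; combined with 1/f = 1/dₒ + 1/dᵢ this gives dₒ = f·(1 + W/w).
dₒ = 46 mm × (1 + 109000/27.9) = 46 × 3907.8100 ≈ 179759.262 mm = 179.759 m.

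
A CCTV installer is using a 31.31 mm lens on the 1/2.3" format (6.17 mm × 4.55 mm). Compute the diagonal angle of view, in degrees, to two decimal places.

Sensor diagonal = √(6.17² + 4.55²) = √58.7714 ≈ 7.6663 mm.
Angle of view α = 2·arctan(d/2f) with d = 7.6663 mm and f = 31.31 mm.
d/2f = 0.12242; arctan(0.12242) ≈ 6.9797°, so α ≈ 13.9594°.

13.96°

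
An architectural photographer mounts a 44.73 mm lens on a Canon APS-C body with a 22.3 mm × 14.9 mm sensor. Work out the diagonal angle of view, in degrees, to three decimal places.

Sensor diagonal = √(22.3² + 14.9²) = √719.3000 ≈ 26.8198 mm.
Angle of view α = 2·arctan(d/2f) with d = 26.8198 mm and f = 44.73 mm.
d/2f = 0.29980; arctan(0.29980) ≈ 16.6885°, so α ≈ 33.3771°.

33.377°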